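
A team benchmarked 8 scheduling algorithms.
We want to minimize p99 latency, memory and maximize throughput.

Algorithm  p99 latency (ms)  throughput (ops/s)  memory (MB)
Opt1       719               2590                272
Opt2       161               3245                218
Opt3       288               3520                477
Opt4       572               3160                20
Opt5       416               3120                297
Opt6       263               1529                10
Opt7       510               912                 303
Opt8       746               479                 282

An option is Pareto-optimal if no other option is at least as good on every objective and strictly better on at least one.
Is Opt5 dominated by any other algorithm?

Opt2 vs Opt5: p99 latency 161≤416, throughput 3245≥3120, memory 218≤297 — Opt2 is at least as good on every objective and strictly better on at least one, so Opt2 dominates Opt5.

Yes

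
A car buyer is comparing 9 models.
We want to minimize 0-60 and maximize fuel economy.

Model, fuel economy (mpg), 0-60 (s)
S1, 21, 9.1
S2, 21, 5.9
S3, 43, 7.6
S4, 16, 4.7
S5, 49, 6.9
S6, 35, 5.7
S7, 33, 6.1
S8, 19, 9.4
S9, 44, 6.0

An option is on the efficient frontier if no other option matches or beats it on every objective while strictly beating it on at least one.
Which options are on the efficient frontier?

S1: dominated by S2 (fuel economy 21≥21, 0-60 5.9≤9.1).
S2: dominated by S6 (fuel economy 35≥21, 0-60 5.7≤5.9).
S3: dominated by S5 (fuel economy 49≥43, 0-60 6.9≤7.6).
S4: not dominated (best 0-60).
S5: not dominated (best fuel economy).
S6: not dominated.
S7: dominated by S6 (fuel economy 35≥33, 0-60 5.7≤6.1).
S8: dominated by S1 (fuel economy 21≥19, 0-60 9.1≤9.4).
S9: not dominated.

S4, S5, S6, S9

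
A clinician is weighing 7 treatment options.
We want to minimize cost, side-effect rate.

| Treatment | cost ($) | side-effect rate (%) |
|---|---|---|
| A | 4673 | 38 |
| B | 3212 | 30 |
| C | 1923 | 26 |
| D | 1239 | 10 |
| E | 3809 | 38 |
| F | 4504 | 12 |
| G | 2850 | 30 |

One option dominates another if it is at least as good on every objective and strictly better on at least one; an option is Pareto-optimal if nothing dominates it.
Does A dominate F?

No

A vs F: A is worse on cost (4673 vs 4504), so it does not dominate F.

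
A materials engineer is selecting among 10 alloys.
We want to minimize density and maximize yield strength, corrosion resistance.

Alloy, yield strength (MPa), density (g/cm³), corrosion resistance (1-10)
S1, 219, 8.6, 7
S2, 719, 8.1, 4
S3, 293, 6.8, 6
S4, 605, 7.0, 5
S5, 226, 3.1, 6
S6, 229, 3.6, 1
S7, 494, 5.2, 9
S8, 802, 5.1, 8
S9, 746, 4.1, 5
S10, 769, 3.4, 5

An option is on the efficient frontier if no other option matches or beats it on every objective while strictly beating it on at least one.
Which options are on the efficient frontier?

S1: dominated by S7 (yield strength 494≥219, density 5.2≤8.6, corrosion resistance 9≥7).
S2: dominated by S8 (yield strength 802≥719, density 5.1≤8.1, corrosion resistance 8≥4).
S3: dominated by S7 (yield strength 494≥293, density 5.2≤6.8, corrosion resistance 9≥6).
S4: dominated by S8 (yield strength 802≥605, density 5.1≤7.0, corrosion resistance 8≥5).
S5: not dominated (best density).
S6: dominated by S10 (yield strength 769≥229, density 3.4≤3.6, corrosion resistance 5≥1).
S7: not dominated (best corrosion resistance).
S8: not dominated (best yield strength).
S9: dominated by S10 (yield strength 769≥746, density 3.4≤4.1, corrosion resistance 5≥5).
S10: not dominated.

S5, S7, S8, S10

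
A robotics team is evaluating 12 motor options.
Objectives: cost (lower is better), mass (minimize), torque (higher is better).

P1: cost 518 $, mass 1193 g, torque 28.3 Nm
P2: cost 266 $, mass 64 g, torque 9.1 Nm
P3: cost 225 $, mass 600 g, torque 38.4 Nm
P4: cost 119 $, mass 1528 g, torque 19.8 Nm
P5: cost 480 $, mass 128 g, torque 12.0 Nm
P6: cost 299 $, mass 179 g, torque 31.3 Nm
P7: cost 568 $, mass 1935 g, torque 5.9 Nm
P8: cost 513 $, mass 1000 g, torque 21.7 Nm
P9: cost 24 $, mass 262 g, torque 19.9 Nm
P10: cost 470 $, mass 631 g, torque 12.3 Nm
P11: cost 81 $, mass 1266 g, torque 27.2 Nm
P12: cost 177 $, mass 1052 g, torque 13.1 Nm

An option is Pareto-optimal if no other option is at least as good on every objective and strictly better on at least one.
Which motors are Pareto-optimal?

P1: dominated by P3 (cost 225≤518, mass 600≤1193, torque 38.4≥28.3).
P2: not dominated (best mass).
P3: not dominated (best torque).
P4: dominated by P9 (cost 24≤119, mass 262≤1528, torque 19.9≥19.8).
P5: not dominated.
P6: not dominated.
P7: dominated by P1 (cost 518≤568, mass 1193≤1935, torque 28.3≥5.9).
P8: dominated by P3 (cost 225≤513, mass 600≤1000, torque 38.4≥21.7).
P9: not dominated (best cost).
P10: dominated by P3 (cost 225≤470, mass 600≤631, torque 38.4≥12.3).
P11: not dominated.
P12: dominated by P9 (cost 24≤177, mass 262≤1052, torque 19.9≥13.1).

P2, P3, P5, P6, P9, P11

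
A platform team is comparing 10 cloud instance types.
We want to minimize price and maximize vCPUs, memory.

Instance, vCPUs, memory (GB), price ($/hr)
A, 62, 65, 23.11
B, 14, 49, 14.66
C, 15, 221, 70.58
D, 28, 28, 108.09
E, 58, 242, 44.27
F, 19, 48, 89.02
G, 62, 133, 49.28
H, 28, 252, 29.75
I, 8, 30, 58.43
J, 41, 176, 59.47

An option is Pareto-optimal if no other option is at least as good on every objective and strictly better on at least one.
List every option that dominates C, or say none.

E: vCPUs 58≥15, memory 242≥221, price 44.27≤70.58 — dominates C.
H: vCPUs 28≥15, memory 252≥221, price 29.75≤70.58 — dominates C.
Others (A, B, D, F, G, I, J) are each worse than C on at least one objective.

E, H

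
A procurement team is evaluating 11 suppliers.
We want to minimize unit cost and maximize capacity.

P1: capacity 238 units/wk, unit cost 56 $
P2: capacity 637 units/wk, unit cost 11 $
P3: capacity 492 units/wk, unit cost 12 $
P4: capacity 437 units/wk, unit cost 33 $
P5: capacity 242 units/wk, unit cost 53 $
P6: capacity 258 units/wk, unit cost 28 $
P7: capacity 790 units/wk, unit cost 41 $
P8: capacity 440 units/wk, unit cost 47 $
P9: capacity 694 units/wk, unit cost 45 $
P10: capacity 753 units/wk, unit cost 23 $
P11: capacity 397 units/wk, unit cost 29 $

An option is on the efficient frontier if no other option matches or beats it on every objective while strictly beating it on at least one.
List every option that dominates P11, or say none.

P2: capacity 637≥397, unit cost 11≤29 — dominates P11.
P3: capacity 492≥397, unit cost 12≤29 — dominates P11.
P10: capacity 753≥397, unit cost 23≤29 — dominates P11.
Others (P1, P4, P5, P6, P7, P8, P9) are each worse than P11 on at least one objective.

P2, P3, P10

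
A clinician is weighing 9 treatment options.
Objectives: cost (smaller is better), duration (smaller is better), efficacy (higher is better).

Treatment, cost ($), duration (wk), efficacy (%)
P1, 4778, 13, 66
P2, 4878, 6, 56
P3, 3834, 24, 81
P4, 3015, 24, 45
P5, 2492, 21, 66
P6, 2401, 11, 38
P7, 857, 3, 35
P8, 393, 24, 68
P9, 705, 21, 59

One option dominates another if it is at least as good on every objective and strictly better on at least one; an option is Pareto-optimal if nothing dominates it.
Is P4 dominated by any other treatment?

Yes

P5 vs P4: cost 2492≤3015, duration 21≤24, efficacy 66≥45 — P5 is at least as good on every objective and strictly better on at least one, so P5 dominates P4.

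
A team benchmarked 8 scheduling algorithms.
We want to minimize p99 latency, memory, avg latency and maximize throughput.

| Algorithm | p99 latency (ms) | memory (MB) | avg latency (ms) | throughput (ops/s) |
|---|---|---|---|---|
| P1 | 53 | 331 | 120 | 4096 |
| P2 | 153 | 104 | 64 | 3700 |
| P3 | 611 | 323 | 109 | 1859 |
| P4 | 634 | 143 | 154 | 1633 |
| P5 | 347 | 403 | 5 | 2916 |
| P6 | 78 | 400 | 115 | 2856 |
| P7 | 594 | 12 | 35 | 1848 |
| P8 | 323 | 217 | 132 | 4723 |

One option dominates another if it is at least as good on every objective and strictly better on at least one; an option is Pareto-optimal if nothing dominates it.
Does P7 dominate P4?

Yes

P7 vs P4: p99 latency 594≤634, memory 12≤143, avg latency 35≤154, throughput 1848≥1633 — P7 is at least as good on every objective with at least one strict improvement.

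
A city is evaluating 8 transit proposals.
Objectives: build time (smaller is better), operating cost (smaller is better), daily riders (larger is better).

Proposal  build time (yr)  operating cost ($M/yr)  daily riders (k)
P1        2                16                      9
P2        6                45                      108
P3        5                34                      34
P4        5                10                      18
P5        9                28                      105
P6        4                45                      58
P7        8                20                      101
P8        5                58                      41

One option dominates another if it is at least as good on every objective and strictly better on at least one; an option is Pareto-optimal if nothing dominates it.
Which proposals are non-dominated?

P1: not dominated (best build time).
P2: not dominated (best daily riders).
P3: not dominated.
P4: not dominated (best operating cost).
P5: not dominated.
P6: not dominated.
P7: not dominated.
P8: dominated by P6 (build time 4≤5, operating cost 45≤58, daily riders 58≥41).

P1, P2, P3, P4, P5, P6, P7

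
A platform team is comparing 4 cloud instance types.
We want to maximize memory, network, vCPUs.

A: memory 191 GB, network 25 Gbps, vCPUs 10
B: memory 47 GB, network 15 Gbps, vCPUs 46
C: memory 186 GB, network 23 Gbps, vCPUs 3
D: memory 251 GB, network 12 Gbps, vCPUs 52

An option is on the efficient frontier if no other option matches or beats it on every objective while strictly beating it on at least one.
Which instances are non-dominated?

A, B, D

A: not dominated (best network).
B: not dominated.
C: dominated by A (memory 191≥186, network 25≥23, vCPUs 10≥3).
D: not dominated (best memory).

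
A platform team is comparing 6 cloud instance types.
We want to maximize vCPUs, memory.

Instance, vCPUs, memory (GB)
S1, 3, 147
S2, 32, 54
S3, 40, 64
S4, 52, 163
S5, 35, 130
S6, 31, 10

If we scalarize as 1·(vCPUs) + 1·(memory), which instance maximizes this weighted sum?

S1: 1·3 + 1·147 = 150
S2: 1·32 + 1·54 = 86
S3: 1·40 + 1·64 = 104
S4: 1·52 + 1·163 = 215
S5: 1·35 + 1·130 = 165
S6: 1·31 + 1·10 = 41
Highest: S4 at 215.

S4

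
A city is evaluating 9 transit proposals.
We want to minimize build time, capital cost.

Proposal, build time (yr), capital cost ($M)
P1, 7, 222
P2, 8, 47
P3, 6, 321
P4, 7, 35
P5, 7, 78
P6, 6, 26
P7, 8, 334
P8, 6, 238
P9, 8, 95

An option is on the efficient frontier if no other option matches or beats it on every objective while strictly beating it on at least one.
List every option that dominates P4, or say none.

P6: build time 6≤7, capital cost 26≤35 — dominates P4.
Others (P1, P2, P3, P5, P7, P8, P9) are each worse than P4 on at least one objective.

P6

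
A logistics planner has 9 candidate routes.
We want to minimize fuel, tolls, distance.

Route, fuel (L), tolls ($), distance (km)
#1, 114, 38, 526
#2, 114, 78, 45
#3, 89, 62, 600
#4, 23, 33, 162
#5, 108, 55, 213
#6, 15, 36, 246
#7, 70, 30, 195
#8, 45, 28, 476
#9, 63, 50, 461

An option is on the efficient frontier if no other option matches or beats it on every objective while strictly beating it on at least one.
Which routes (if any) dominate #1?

#4: fuel 23≤114, tolls 33≤38, distance 162≤526 — dominates #1.
#6: fuel 15≤114, tolls 36≤38, distance 246≤526 — dominates #1.
#7: fuel 70≤114, tolls 30≤38, distance 195≤526 — dominates #1.
#8: fuel 45≤114, tolls 28≤38, distance 476≤526 — dominates #1.
Others (#2, #3, #5, #9) are each worse than #1 on at least one objective.

#4, #6, #7, #8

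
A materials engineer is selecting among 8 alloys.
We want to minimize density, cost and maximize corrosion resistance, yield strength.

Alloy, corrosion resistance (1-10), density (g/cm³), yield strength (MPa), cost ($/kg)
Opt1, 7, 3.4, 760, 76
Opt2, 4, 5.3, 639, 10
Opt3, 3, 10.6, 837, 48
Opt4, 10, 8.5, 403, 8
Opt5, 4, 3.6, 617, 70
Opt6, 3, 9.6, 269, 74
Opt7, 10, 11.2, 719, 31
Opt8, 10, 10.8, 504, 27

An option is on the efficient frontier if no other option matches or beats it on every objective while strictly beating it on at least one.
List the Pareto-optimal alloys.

Opt1: not dominated (best density).
Opt2: not dominated.
Opt3: not dominated (best yield strength).
Opt4: not dominated (best cost).
Opt5: not dominated.
Opt6: dominated by Opt2 (corrosion resistance 4≥3, density 5.3≤9.6, yield strength 639≥269, cost 10≤74).
Opt7: not dominated.
Opt8: not dominated.

Opt1, Opt2, Opt3, Opt4, Opt5, Opt7, Opt8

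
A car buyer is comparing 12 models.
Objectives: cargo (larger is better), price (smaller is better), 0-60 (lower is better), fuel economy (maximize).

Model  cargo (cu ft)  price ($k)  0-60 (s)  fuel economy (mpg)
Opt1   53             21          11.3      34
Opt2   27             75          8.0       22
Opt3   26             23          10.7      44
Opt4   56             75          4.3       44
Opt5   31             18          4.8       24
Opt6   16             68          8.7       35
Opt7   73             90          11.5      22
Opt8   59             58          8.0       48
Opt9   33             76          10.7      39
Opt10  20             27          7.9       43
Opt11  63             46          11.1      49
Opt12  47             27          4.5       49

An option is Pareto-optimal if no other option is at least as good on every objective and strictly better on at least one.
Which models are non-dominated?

Opt1, Opt3, Opt4, Opt5, Opt7, Opt8, Opt11, Opt12

Opt1: not dominated.
Opt2: dominated by Opt4 (cargo 56≥27, price 75≤75, 0-60 4.3≤8.0, fuel economy 44≥22).
Opt3: not dominated.
Opt4: not dominated (best 0-60).
Opt5: not dominated (best price).
Opt6: dominated by Opt8 (cargo 59≥16, price 58≤68, 0-60 8.0≤8.7, fuel economy 48≥35).
Opt7: not dominated (best cargo).
Opt8: not dominated.
Opt9: dominated by Opt4 (cargo 56≥33, price 75≤76, 0-60 4.3≤10.7, fuel economy 44≥39).
Opt10: dominated by Opt12 (cargo 47≥20, price 27≤27, 0-60 4.5≤7.9, fuel economy 49≥43).
Opt11: not dominated.
Opt12: not dominated.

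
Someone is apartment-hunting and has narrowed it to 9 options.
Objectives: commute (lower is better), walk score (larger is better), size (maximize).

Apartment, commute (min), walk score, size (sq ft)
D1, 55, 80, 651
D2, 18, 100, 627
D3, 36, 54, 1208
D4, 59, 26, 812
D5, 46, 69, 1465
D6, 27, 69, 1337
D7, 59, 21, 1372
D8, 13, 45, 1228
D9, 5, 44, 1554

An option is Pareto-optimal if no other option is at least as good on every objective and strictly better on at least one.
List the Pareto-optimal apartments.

D1, D2, D5, D6, D8, D9

D1: not dominated.
D2: not dominated (best walk score).
D3: dominated by D6 (commute 27≤36, walk score 69≥54, size 1337≥1208).
D4: dominated by D3 (commute 36≤59, walk score 54≥26, size 1208≥812).
D5: not dominated.
D6: not dominated.
D7: dominated by D5 (commute 46≤59, walk score 69≥21, size 1465≥1372).
D8: not dominated.
D9: not dominated (best commute).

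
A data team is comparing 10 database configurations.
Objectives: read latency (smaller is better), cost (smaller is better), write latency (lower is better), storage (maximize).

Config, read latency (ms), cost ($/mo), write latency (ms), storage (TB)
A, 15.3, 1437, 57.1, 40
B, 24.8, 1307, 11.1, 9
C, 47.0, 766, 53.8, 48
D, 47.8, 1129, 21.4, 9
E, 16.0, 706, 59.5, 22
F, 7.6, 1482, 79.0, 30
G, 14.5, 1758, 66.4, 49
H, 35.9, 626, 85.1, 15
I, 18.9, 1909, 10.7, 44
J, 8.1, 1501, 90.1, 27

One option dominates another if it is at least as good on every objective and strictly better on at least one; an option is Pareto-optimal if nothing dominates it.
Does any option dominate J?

F vs J: read latency 7.6≤8.1, cost 1482≤1501, write latency 79.0≤90.1, storage 30≥27 — F is at least as good on every objective and strictly better on at least one, so F dominates J.

Yes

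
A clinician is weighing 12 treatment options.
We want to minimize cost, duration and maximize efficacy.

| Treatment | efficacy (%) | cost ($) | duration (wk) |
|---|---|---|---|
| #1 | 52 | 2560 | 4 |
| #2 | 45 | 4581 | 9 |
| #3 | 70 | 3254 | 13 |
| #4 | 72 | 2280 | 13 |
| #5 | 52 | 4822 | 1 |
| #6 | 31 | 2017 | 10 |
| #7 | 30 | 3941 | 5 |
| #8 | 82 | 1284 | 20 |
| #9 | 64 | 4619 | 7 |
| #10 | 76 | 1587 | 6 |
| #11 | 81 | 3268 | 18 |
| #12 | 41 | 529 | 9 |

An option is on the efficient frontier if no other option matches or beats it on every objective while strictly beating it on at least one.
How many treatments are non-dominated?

6

#1: not dominated.
#2: dominated by #1 (efficacy 52≥45, cost 2560≤4581, duration 4≤9).
#3: dominated by #4 (efficacy 72≥70, cost 2280≤3254, duration 13≤13).
#4: dominated by #10 (efficacy 76≥72, cost 1587≤2280, duration 6≤13).
#5: not dominated (best duration).
#6: dominated by #10 (efficacy 76≥31, cost 1587≤2017, duration 6≤10).
#7: dominated by #1 (efficacy 52≥30, cost 2560≤3941, duration 4≤5).
#8: not dominated (best efficacy).
#9: dominated by #10 (efficacy 76≥64, cost 1587≤4619, duration 6≤7).
#10: not dominated.
#11: not dominated.
#12: not dominated (best cost).
Pareto-optimal: #1, #5, #8, #10, #11, #12 → 6.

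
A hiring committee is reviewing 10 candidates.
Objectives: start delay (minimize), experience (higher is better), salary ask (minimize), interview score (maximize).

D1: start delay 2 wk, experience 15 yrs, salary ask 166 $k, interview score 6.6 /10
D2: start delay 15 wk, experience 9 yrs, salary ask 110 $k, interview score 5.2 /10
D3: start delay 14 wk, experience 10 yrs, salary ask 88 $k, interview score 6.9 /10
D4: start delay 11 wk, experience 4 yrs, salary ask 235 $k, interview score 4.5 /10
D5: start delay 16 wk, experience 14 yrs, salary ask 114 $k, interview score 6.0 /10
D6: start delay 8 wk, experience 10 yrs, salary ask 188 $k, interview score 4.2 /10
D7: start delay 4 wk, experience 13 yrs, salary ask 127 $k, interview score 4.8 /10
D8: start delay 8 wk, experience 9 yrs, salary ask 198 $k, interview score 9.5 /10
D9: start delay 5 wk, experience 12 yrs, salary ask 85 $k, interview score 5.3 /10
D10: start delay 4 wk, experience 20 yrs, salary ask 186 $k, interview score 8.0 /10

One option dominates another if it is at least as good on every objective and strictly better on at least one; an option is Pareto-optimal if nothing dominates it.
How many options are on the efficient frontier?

7

D1: not dominated (best start delay).
D2: dominated by D3 (start delay 14≤15, experience 10≥9, salary ask 88≤110, interview score 6.9≥5.2).
D3: not dominated.
D4: dominated by D1 (start delay 2≤11, experience 15≥4, salary ask 166≤235, interview score 6.6≥4.5).
D5: not dominated.
D6: dominated by D1 (start delay 2≤8, experience 15≥10, salary ask 166≤188, interview score 6.6≥4.2).
D7: not dominated.
D8: not dominated (best interview score).
D9: not dominated (best salary ask).
D10: not dominated (best experience).
Pareto-optimal: D1, D3, D5, D7, D8, D9, D10 → 7.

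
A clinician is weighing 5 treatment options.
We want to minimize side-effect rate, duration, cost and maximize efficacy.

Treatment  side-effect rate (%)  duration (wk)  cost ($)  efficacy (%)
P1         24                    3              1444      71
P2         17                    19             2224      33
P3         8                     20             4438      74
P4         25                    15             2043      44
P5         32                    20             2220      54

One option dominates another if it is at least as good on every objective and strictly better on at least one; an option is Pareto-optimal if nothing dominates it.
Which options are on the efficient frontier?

P1: not dominated (best duration).
P2: not dominated.
P3: not dominated (best side-effect rate).
P4: dominated by P1 (side-effect rate 24≤25, duration 3≤15, cost 1444≤2043, efficacy 71≥44).
P5: dominated by P1 (side-effect rate 24≤32, duration 3≤20, cost 1444≤2220, efficacy 71≥54).

P1, P2, P3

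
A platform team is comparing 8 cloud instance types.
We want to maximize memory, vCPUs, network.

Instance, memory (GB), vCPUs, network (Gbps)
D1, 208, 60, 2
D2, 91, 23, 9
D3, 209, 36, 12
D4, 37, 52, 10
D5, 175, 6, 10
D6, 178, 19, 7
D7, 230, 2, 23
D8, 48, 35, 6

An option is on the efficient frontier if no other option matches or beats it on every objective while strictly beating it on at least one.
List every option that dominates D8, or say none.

D3: memory 209≥48, vCPUs 36≥35, network 12≥6 — dominates D8.
Others (D1, D2, D4, D5, D6, D7) are each worse than D8 on at least one objective.

D3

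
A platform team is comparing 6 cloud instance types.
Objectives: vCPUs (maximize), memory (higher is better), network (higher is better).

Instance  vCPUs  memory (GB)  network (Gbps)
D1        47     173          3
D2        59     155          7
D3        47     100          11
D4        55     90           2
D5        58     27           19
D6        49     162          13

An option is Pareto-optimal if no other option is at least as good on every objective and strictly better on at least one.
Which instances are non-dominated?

D1: not dominated (best memory).
D2: not dominated (best vCPUs).
D3: dominated by D6 (vCPUs 49≥47, memory 162≥100, network 13≥11).
D4: dominated by D2 (vCPUs 59≥55, memory 155≥90, network 7≥2).
D5: not dominated (best network).
D6: not dominated.

D1, D2, D5, D6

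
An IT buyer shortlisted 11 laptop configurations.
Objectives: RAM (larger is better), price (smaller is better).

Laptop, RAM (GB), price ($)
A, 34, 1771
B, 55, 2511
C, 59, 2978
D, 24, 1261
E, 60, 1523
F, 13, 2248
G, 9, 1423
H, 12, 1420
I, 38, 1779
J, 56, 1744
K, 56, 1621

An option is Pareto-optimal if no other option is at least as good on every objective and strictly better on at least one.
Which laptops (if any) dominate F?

A: RAM 34≥13, price 1771≤2248 — dominates F.
D: RAM 24≥13, price 1261≤2248 — dominates F.
E: RAM 60≥13, price 1523≤2248 — dominates F.
I: RAM 38≥13, price 1779≤2248 — dominates F.
J: RAM 56≥13, price 1744≤2248 — dominates F.
K: RAM 56≥13, price 1621≤2248 — dominates F.
Others (B, C, G, H) are each worse than F on at least one objective.

A, D, E, I, J, K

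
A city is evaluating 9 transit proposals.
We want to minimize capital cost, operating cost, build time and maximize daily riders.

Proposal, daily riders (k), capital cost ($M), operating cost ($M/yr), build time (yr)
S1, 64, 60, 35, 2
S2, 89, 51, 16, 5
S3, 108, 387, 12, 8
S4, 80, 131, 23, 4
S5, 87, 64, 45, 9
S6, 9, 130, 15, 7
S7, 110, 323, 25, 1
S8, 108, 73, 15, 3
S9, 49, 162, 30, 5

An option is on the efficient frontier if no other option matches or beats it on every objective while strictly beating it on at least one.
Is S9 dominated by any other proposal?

Yes

S2 vs S9: daily riders 89≥49, capital cost 51≤162, operating cost 16≤30, build time 5≤5 — S2 is at least as good on every objective and strictly better on at least one, so S2 dominates S9.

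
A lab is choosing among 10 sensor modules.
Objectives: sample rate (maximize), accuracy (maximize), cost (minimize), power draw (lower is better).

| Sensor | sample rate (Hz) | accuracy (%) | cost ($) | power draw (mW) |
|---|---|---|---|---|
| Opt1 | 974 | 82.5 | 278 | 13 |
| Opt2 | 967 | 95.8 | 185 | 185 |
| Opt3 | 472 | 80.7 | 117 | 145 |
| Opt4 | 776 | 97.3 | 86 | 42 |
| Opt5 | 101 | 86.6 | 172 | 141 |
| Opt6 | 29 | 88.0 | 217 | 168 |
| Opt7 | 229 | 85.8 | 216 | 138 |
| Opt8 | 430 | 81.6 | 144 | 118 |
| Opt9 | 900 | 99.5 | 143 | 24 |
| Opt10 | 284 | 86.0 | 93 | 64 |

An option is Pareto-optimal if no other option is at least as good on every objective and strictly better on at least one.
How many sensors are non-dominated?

4

Opt1: not dominated (best sample rate).
Opt2: not dominated.
Opt3: dominated by Opt4 (sample rate 776≥472, accuracy 97.3≥80.7, cost 86≤117, power draw 42≤145).
Opt4: not dominated (best cost).
Opt5: dominated by Opt4 (sample rate 776≥101, accuracy 97.3≥86.6, cost 86≤172, power draw 42≤141).
Opt6: dominated by Opt4 (sample rate 776≥29, accuracy 97.3≥88.0, cost 86≤217, power draw 42≤168).
Opt7: dominated by Opt4 (sample rate 776≥229, accuracy 97.3≥85.8, cost 86≤216, power draw 42≤138).
Opt8: dominated by Opt4 (sample rate 776≥430, accuracy 97.3≥81.6, cost 86≤144, power draw 42≤118).
Opt9: not dominated (best accuracy).
Opt10: dominated by Opt4 (sample rate 776≥284, accuracy 97.3≥86.0, cost 86≤93, power draw 42≤64).
Pareto-optimal: Opt1, Opt2, Opt4, Opt9 → 4.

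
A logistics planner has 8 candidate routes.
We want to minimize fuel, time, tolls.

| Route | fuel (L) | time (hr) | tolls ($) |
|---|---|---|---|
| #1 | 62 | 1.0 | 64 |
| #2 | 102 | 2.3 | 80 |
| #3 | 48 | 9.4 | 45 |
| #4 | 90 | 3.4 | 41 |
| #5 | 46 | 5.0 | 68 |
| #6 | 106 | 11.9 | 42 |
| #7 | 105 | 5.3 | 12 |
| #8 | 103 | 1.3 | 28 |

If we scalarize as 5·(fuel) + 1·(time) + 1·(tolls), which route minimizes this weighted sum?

#1: 5·62 + 1·1.0 + 1·64 = 375.0
#2: 5·102 + 1·2.3 + 1·80 = 592.3
#3: 5·48 + 1·9.4 + 1·45 = 294.4
#4: 5·90 + 1·3.4 + 1·41 = 494.4
#5: 5·46 + 1·5.0 + 1·68 = 303.0
#6: 5·106 + 1·11.9 + 1·42 = 583.9
#7: 5·105 + 1·5.3 + 1·12 = 542.3
#8: 5·103 + 1·1.3 + 1·28 = 544.3
Lowest: #3 at 294.4.

#3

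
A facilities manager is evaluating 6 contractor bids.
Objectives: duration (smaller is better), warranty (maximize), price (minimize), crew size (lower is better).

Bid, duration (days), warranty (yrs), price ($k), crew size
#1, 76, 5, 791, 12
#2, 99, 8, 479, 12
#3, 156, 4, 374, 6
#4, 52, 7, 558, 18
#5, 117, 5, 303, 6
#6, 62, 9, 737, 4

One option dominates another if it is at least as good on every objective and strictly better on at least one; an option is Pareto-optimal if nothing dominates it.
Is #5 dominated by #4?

No

#4 vs #5: #4 is worse on price (558 vs 303), so it does not dominate #5.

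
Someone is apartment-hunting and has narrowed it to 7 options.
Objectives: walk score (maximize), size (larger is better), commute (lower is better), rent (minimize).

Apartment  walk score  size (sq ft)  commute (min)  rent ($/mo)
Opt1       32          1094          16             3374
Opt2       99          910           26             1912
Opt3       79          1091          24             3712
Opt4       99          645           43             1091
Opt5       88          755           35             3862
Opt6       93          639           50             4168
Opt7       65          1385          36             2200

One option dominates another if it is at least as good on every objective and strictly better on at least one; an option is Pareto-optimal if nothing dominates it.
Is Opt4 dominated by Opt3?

No

Opt3 vs Opt4: Opt3 is worse on walk score (79 vs 99), so it does not dominate Opt4.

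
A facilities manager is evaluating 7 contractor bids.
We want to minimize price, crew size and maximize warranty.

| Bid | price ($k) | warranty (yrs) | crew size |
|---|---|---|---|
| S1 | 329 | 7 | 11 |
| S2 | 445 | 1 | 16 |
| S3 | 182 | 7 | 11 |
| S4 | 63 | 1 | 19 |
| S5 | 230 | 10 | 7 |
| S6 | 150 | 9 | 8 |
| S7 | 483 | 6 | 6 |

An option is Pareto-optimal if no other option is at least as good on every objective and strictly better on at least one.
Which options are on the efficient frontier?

S4, S5, S6, S7

S1: dominated by S3 (price 182≤329, warranty 7≥7, crew size 11≤11).
S2: dominated by S1 (price 329≤445, warranty 7≥1, crew size 11≤16).
S3: dominated by S6 (price 150≤182, warranty 9≥7, crew size 8≤11).
S4: not dominated (best price).
S5: not dominated (best warranty).
S6: not dominated.
S7: not dominated (best crew size).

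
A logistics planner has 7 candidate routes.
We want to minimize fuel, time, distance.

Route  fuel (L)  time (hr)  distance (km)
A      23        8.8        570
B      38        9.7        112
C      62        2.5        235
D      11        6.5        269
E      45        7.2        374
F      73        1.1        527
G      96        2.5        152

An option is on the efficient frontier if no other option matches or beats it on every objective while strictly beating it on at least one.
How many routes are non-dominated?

A: dominated by D (fuel 11≤23, time 6.5≤8.8, distance 269≤570).
B: not dominated (best distance).
C: not dominated.
D: not dominated (best fuel).
E: dominated by D (fuel 11≤45, time 6.5≤7.2, distance 269≤374).
F: not dominated (best time).
G: not dominated.
Pareto-optimal: B, C, D, F, G → 5.

5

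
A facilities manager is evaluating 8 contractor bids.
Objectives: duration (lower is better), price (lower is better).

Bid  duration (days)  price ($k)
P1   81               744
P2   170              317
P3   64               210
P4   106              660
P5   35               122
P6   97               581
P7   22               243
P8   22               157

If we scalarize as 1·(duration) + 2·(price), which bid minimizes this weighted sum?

P1: 1·81 + 2·744 = 1569
P2: 1·170 + 2·317 = 804
P3: 1·64 + 2·210 = 484
P4: 1·106 + 2·660 = 1426
P5: 1·35 + 2·122 = 279
P6: 1·97 + 2·581 = 1259
P7: 1·22 + 2·243 = 508
P8: 1·22 + 2·157 = 336
Lowest: P5 at 279.

P5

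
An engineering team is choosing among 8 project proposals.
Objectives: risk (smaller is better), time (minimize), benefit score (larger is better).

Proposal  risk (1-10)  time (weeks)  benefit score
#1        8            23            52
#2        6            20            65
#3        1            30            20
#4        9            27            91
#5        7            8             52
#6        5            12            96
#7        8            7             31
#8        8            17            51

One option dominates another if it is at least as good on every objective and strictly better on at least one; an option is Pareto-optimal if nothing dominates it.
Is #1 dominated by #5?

#5 vs #1: risk 7≤8, time 8≤23, benefit score 52≥52 — #5 is at least as good on every objective with at least one strict improvement.

Yes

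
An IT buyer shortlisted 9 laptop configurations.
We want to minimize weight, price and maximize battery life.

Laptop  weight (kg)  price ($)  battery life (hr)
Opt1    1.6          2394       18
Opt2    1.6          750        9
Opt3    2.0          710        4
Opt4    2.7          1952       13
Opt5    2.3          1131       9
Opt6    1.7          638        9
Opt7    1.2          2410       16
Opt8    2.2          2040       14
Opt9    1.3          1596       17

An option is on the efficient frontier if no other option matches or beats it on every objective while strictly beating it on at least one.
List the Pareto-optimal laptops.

Opt1, Opt2, Opt6, Opt7, Opt9

Opt1: not dominated (best battery life).
Opt2: not dominated.
Opt3: dominated by Opt6 (weight 1.7≤2.0, price 638≤710, battery life 9≥4).
Opt4: dominated by Opt9 (weight 1.3≤2.7, price 1596≤1952, battery life 17≥13).
Opt5: dominated by Opt2 (weight 1.6≤2.3, price 750≤1131, battery life 9≥9).
Opt6: not dominated (best price).
Opt7: not dominated (best weight).
Opt8: dominated by Opt9 (weight 1.3≤2.2, price 1596≤2040, battery life 17≥14).
Opt9: not dominated.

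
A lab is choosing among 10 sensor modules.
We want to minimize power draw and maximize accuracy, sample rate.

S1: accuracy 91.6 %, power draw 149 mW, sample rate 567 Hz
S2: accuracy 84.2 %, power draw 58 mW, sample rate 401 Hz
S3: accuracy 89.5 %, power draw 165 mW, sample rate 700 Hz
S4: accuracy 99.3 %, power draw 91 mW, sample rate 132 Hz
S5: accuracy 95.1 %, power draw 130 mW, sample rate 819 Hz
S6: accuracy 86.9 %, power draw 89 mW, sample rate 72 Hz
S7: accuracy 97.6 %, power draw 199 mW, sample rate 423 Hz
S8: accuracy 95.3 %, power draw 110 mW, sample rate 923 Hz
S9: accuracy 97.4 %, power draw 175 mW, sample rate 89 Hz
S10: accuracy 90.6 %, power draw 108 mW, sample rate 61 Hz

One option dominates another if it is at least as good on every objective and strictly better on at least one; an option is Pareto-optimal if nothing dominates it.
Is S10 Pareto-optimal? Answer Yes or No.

No

S4 vs S10: accuracy 99.3≥90.6, power draw 91≤108, sample rate 132≥61 — S4 is at least as good on every objective and strictly better on at least one, so S4 dominates S10.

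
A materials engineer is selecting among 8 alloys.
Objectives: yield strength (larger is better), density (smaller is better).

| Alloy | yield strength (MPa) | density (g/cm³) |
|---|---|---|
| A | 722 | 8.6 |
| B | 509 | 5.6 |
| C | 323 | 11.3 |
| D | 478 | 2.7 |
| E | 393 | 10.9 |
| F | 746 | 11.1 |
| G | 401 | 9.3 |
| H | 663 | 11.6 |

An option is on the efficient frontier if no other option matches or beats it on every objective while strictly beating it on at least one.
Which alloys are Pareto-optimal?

A, B, D, F

A: not dominated.
B: not dominated.
C: dominated by A (yield strength 722≥323, density 8.6≤11.3).
D: not dominated (best density).
E: dominated by A (yield strength 722≥393, density 8.6≤10.9).
F: not dominated (best yield strength).
G: dominated by A (yield strength 722≥401, density 8.6≤9.3).
H: dominated by A (yield strength 722≥663, density 8.6≤11.6).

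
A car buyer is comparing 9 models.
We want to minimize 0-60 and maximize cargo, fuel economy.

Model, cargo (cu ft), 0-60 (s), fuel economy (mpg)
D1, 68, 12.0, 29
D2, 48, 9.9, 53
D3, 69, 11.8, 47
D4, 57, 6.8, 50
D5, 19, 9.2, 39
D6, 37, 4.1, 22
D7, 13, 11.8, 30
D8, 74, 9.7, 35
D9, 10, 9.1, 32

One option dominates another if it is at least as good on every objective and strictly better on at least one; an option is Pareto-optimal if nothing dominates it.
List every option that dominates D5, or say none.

D4

D4: cargo 57≥19, 0-60 6.8≤9.2, fuel economy 50≥39 — dominates D5.
Others (D1, D2, D3, D6, D7, D8, D9) are each worse than D5 on at least one objective.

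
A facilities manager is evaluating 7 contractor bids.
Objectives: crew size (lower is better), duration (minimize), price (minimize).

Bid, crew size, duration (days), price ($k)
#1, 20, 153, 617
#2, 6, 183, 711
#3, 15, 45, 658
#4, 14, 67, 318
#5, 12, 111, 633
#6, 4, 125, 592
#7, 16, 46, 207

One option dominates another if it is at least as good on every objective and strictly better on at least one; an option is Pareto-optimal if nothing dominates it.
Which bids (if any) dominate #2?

#6: crew size 4≤6, duration 125≤183, price 592≤711 — dominates #2.
Others (#1, #3, #4, #5, #7) are each worse than #2 on at least one objective.

#6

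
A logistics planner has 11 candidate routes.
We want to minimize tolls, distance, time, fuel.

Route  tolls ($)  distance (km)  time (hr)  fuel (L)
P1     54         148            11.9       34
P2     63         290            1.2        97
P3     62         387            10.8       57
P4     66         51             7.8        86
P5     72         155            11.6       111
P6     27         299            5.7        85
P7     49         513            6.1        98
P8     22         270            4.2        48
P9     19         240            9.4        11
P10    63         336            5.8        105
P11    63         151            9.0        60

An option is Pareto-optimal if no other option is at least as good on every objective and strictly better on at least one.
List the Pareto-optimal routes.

P1: not dominated.
P2: not dominated (best time).
P3: dominated by P8 (tolls 22≤62, distance 270≤387, time 4.2≤10.8, fuel 48≤57).
P4: not dominated (best distance).
P5: dominated by P4 (tolls 66≤72, distance 51≤155, time 7.8≤11.6, fuel 86≤111).
P6: dominated by P8 (tolls 22≤27, distance 270≤299, time 4.2≤5.7, fuel 48≤85).
P7: dominated by P6 (tolls 27≤49, distance 299≤513, time 5.7≤6.1, fuel 85≤98).
P8: not dominated.
P9: not dominated (best tolls).
P10: dominated by P2 (tolls 63≤63, distance 290≤336, time 1.2≤5.8, fuel 97≤105).
P11: not dominated.

P1, P2, P4, P8, P9, P11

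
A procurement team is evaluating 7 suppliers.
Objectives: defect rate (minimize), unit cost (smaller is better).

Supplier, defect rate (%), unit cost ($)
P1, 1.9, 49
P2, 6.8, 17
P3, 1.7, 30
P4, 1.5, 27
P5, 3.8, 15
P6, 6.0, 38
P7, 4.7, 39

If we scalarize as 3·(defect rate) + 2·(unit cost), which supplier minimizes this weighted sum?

P1: 3·1.9 + 2·49 = 103.7
P2: 3·6.8 + 2·17 = 54.4
P3: 3·1.7 + 2·30 = 65.1
P4: 3·1.5 + 2·27 = 58.5
P5: 3·3.8 + 2·15 = 41.4
P6: 3·6.0 + 2·38 = 94.0
P7: 3·4.7 + 2·39 = 92.1
Lowest: P5 at 41.4.

P5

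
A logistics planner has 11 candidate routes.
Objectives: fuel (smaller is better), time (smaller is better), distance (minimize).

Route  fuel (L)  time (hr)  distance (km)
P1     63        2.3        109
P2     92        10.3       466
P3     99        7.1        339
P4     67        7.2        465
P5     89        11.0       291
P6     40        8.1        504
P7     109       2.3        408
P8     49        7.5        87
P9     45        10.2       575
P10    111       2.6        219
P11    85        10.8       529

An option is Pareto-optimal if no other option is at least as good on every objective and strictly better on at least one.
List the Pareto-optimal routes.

P1, P6, P8

P1: not dominated.
P2: dominated by P1 (fuel 63≤92, time 2.3≤10.3, distance 109≤466).
P3: dominated by P1 (fuel 63≤99, time 2.3≤7.1, distance 109≤339).
P4: dominated by P1 (fuel 63≤67, time 2.3≤7.2, distance 109≤465).
P5: dominated by P1 (fuel 63≤89, time 2.3≤11.0, distance 109≤291).
P6: not dominated (best fuel).
P7: dominated by P1 (fuel 63≤109, time 2.3≤2.3, distance 109≤408).
P8: not dominated (best distance).
P9: dominated by P6 (fuel 40≤45, time 8.1≤10.2, distance 504≤575).
P10: dominated by P1 (fuel 63≤111, time 2.3≤2.6, distance 109≤219).
P11: dominated by P1 (fuel 63≤85, time 2.3≤10.8, distance 109≤529).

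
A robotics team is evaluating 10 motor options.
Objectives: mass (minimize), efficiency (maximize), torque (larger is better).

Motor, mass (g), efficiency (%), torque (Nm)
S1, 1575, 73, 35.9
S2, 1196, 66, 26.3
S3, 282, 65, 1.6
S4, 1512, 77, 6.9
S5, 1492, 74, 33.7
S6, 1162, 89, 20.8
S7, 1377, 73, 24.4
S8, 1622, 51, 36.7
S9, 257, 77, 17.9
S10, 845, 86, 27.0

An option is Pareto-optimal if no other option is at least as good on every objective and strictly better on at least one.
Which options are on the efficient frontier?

S1, S5, S6, S8, S9, S10

S1: not dominated.
S2: dominated by S10 (mass 845≤1196, efficiency 86≥66, torque 27.0≥26.3).
S3: dominated by S9 (mass 257≤282, efficiency 77≥65, torque 17.9≥1.6).
S4: dominated by S6 (mass 1162≤1512, efficiency 89≥77, torque 20.8≥6.9).
S5: not dominated.
S6: not dominated (best efficiency).
S7: dominated by S10 (mass 845≤1377, efficiency 86≥73, torque 27.0≥24.4).
S8: not dominated (best torque).
S9: not dominated (best mass).
S10: not dominated.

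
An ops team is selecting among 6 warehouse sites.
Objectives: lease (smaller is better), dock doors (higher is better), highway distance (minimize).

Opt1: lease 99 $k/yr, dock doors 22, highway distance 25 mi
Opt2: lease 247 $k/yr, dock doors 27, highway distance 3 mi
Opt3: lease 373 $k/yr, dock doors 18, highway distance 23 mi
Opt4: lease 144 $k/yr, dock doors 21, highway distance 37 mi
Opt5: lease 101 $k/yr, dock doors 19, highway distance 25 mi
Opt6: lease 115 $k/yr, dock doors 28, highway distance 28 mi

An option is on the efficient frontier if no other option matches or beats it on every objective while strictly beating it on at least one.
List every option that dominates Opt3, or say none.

Opt2: lease 247≤373, dock doors 27≥18, highway distance 3≤23 — dominates Opt3.
Others (Opt1, Opt4, Opt5, Opt6) are each worse than Opt3 on at least one objective.

Opt2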